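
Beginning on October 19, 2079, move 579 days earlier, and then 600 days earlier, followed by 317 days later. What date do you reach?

Counting back 579 days from October 19, 2079:
Going back 19 days from October 19, 2079 reaches the end of the previous month; 579 − 19 = 560 left.
September 2079 has 30 days: 560 − 30 = 530 left.
August 2079 has 31 days: 530 − 31 = 499 left.
July 2079 has 31 days: 499 − 31 = 468 left.
June 2079 has 30 days: 468 − 30 = 438 left.
May 2079 has 31 days: 438 − 31 = 407 left.
April 2079 has 30 days: 407 − 30 = 377 left.
March 2079 has 31 days: 377 − 31 = 346 left.
February 2079 has 28 days (2079 is not a leap year): 346 − 28 = 318 left.
January 2079 has 31 days: 318 − 31 = 287 left.
December 2078 has 31 days: 287 − 31 = 256 left.
November 2078 has 30 days: 256 − 30 = 226 left.
October 2078 has 31 days: 226 − 31 = 195 left.
September 2078 has 30 days: 195 − 30 = 165 left.
August 2078 has 31 days: 165 − 31 = 134 left.
July 2078 has 31 days: 134 − 31 = 103 left.
June 2078 has 30 days: 103 − 30 = 73 left.
May 2078 has 31 days: 73 − 31 = 42 left.
April 2078 has 30 days: 42 − 30 = 12 left.
March 2078 has 31 days; 31 − 12 = 19 → March 19, 2078.
Going back 600 days from March 19, 2078:
Going back 19 days from March 19, 2078 reaches the end of the previous month; 600 − 19 = 581 left.
February 2078 has 28 days (2078 is not a leap year): 581 − 28 = 553 left.
January 2078 has 31 days: 553 − 31 = 522 left.
December 2077 has 31 days: 522 − 31 = 491 left.
November 2077 has 30 days: 491 − 30 = 461 left.
October 2077 has 31 days: 461 − 31 = 430 left.
September 2077 has 30 days: 430 − 30 = 400 left.
August 2077 has 31 days: 400 − 31 = 369 left.
July 2077 has 31 days: 369 − 31 = 338 left.
June 2077 has 30 days: 338 − 30 = 308 left.
May 2077 has 31 days: 308 − 31 = 277 left.
April 2077 has 30 days: 277 − 30 = 247 left.
March 2077 has 31 days: 247 − 31 = 216 left.
February 2077 has 28 days (2077 is not a leap year): 216 − 28 = 188 left.
January 2077 has 31 days: 188 − 31 = 157 left.
December 2076 has 31 days: 157 − 31 = 126 left.
November 2076 has 30 days: 126 − 30 = 96 left.
October 2076 has 31 days: 96 − 31 = 65 left.
September 2076 has 30 days: 65 − 30 = 35 left.
August 2076 has 31 days: 35 − 31 = 4 left.
July 2076 has 31 days; 31 − 4 = 27 → July 27, 2076.
Advancing 317 days from July 27, 2076:
July has 31 days, so 31 − 27 = 4 days remain after July 27, 2076; 317 − 4 = 313 left.
August 2076 has 31 days: 313 − 31 = 282 left.
September 2076 has 30 days: 282 − 30 = 252 left.
October 2076 has 31 days: 252 − 31 = 221 left.
November 2076 has 30 days: 221 − 30 = 191 left.
December 2076 has 31 days: 191 − 31 = 160 left.
January 2077 has 31 days: 160 − 31 = 129 left.
February 2077 has 28 days (2077 is not a leap year): 129 − 28 = 101 left.
March 2077 has 31 days: 101 − 31 = 70 left.
April 2077 has 30 days: 70 − 30 = 40 left.
May 2077 has 31 days: 40 − 31 = 9 left.
9 days into June 2077 → June 9, 2077.

June 9, 2077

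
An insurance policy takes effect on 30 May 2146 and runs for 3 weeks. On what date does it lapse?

June 20, 2146

Adding 3 weeks = 21 days from May 30, 2146.
May has 31 days, so 31 − 30 = 1 day remains after May 30, 2146; 21 − 1 = 20 left.
20 days into June 2146 → June 20, 2146.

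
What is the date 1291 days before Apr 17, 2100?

October 3, 2096

Counting back 1291 days from April 17, 2100.
Going back 17 days from April 17, 2100 reaches the end of the previous month; 1291 − 17 = 1274 left.
March 2100 has 31 days: 1274 − 31 = 1243 left.
February 2100 has 28 days (2100 is not a leap year (divisible by 100 but not 400)): 1243 − 28 = 1215 left.
January 2100 has 31 days: 1215 − 31 = 1184 left.
December 2099 has 31 days: 1184 − 31 = 1153 left.
November 2099 has 30 days: 1153 − 30 = 1123 left.
October 2099 has 31 days: 1123 − 31 = 1092 left.
September 2099 has 30 days: 1092 − 30 = 1062 left.
August 2099 has 31 days: 1062 − 31 = 1031 left.
July 2099 has 31 days: 1031 − 31 = 1000 left.
June 2099 has 30 days: 1000 − 30 = 970 left.
May 2099 has 31 days: 970 − 31 = 939 left.
April 2099 has 30 days: 939 − 30 = 909 left.
March 2099 has 31 days: 909 − 31 = 878 left.
February 2099 has 28 days (2099 is not a leap year): 878 − 28 = 850 left.
January 2099 has 31 days: 850 − 31 = 819 left.
December 2098 has 31 days: 819 − 31 = 788 left.
November 2098 has 30 days: 788 − 30 = 758 left.
October 2098 has 31 days: 758 − 31 = 727 left.
September 2098 has 30 days: 727 − 30 = 697 left.
August 2098 has 31 days: 697 − 31 = 666 left.
July 2098 has 31 days: 666 − 31 = 635 left.
June 2098 has 30 days: 635 − 30 = 605 left.
May 2098 has 31 days: 605 − 31 = 574 left.
April 2098 has 30 days: 574 − 30 = 544 left.
March 2098 has 31 days: 544 − 31 = 513 left.
February 2098 has 28 days (2098 is not a leap year): 513 − 28 = 485 left.
January 2098 has 31 days: 485 − 31 = 454 left.
December 2097 has 31 days: 454 − 31 = 423 left.
November 2097 has 30 days: 423 − 30 = 393 left.
October 2097 has 31 days: 393 − 31 = 362 left.
September 2097 has 30 days: 362 − 30 = 332 left.
August 2097 has 31 days: 332 − 31 = 301 left.
July 2097 has 31 days: 301 − 31 = 270 left.
June 2097 has 30 days: 270 − 30 = 240 left.
May 2097 has 31 days: 240 − 31 = 209 left.
April 2097 has 30 days: 209 − 30 = 179 left.
March 2097 has 31 days: 179 − 31 = 148 left.
February 2097 has 28 days (2097 is not a leap year): 148 − 28 = 120 left.
January 2097 has 31 days: 120 − 31 = 89 left.
December 2096 has 31 days: 89 − 31 = 58 left.
November 2096 has 30 days: 58 − 30 = 28 left.
October 2096 has 31 days; 31 − 28 = 3 → October 3, 2096.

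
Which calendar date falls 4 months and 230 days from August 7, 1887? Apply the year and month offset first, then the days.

July 24, 1888

Counting forward 4 months and 230 days from August 7, 1887: first the month/year part, then the days.
month 8 + 4 = 12 → December 1887.
Day 7 is valid in December, giving December 7, 1887.
Now add 230 days from December 7, 1887.
December has 31 days, so 31 − 7 = 24 days remain after December 7, 1887; 230 − 24 = 206 left.
January 1888 has 31 days: 206 − 31 = 175 left.
February 1888 has 29 days (1888 is a leap year): 175 − 29 = 146 left.
March 1888 has 31 days: 146 − 31 = 115 left.
April 1888 has 30 days: 115 − 30 = 85 left.
May 1888 has 31 days: 85 − 31 = 54 left.
June 1888 has 30 days: 54 − 30 = 24 left.
24 days into July 1888 → July 24, 1888.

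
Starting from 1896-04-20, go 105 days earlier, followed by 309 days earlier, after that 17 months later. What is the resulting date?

August 3, 1896

Counting back 105 days from April 20, 1896:
Going back 20 days from April 20, 1896 reaches the end of the previous month; 105 − 20 = 85 left.
March 1896 has 31 days: 85 − 31 = 54 left.
February 1896 has 29 days (1896 is a leap year): 54 − 29 = 25 left.
January 1896 has 31 days; 31 − 25 = 6 → January 6, 1896.
Counting back 309 days from January 6, 1896:
Going back 6 days from January 6, 1896 reaches the end of the previous month; 309 − 6 = 303 left.
December 1895 has 31 days: 303 − 31 = 272 left.
November 1895 has 30 days: 272 − 30 = 242 left.
October 1895 has 31 days: 242 − 31 = 211 left.
September 1895 has 30 days: 211 − 30 = 181 left.
August 1895 has 31 days: 181 − 31 = 150 left.
July 1895 has 31 days: 150 − 31 = 119 left.
June 1895 has 30 days: 119 − 30 = 89 left.
May 1895 has 31 days: 89 − 31 = 58 left.
April 1895 has 30 days: 58 − 30 = 28 left.
March 1895 has 31 days; 31 − 28 = 3 → March 3, 1895.
Adding 17 months from March 3, 1895:
month 3 + 17 = 20, which is month 8 of year 1896 → August 1896.
Day 3 is valid in August, giving August 3, 1896.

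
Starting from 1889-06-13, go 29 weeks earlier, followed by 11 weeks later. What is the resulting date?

Subtracting 29 weeks (= 203 days) from June 13, 1889:
Going back 13 days from June 13, 1889 reaches the end of the previous month; 203 − 13 = 190 left.
May 1889 has 31 days: 190 − 31 = 159 left.
April 1889 has 30 days: 159 − 30 = 129 left.
March 1889 has 31 days: 129 − 31 = 98 left.
February 1889 has 28 days (1889 is not a leap year): 98 − 28 = 70 left.
January 1889 has 31 days: 70 − 31 = 39 left.
December 1888 has 31 days: 39 − 31 = 8 left.
November 1888 has 30 days; 30 − 8 = 22 → November 22, 1888.
Counting forward 11 weeks (= 77 days) from November 22, 1888:
November has 30 days, so 30 − 22 = 8 days remain after November 22, 1888; 77 − 8 = 69 left.
December 1888 has 31 days: 69 − 31 = 38 left.
January 1889 has 31 days: 38 − 31 = 7 left.
7 days into February 1889 → February 7, 1889.

February 7, 1889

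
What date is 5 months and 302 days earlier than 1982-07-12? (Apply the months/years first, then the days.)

Going back 5 months and 302 days from July 12, 1982: first the month/year part, then the days.
month 7 − 5 = 2 → February 1982.
Day 12 is valid in February, giving February 12, 1982.
Now subtract 302 days from February 12, 1982.
Going back 12 days from February 12, 1982 reaches the end of the previous month; 302 − 12 = 290 left.
January 1982 has 31 days: 290 − 31 = 259 left.
December 1981 has 31 days: 259 − 31 = 228 left.
November 1981 has 30 days: 228 − 30 = 198 left.
October 1981 has 31 days: 198 − 31 = 167 left.
September 1981 has 30 days: 167 − 30 = 137 left.
August 1981 has 31 days: 137 − 31 = 106 left.
July 1981 has 31 days: 106 − 31 = 75 left.
June 1981 has 30 days: 75 − 30 = 45 left.
May 1981 has 31 days: 45 − 31 = 14 left.
April 1981 has 30 days; 30 − 14 = 16 → April 16, 1981.

April 16, 1981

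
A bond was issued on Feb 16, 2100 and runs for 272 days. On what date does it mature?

Advancing 272 days from February 16, 2100.
February has 28 days, so 28 − 16 = 12 days remain after February 16, 2100; 272 − 12 = 260 left.
March 2100 has 31 days: 260 − 31 = 229 left.
April 2100 has 30 days: 229 − 30 = 199 left.
May 2100 has 31 days: 199 − 31 = 168 left.
June 2100 has 30 days: 168 − 30 = 138 left.
July 2100 has 31 days: 138 − 31 = 107 left.
August 2100 has 31 days: 107 − 31 = 76 left.
September 2100 has 30 days: 76 − 30 = 46 left.
October 2100 has 31 days: 46 − 31 = 15 left.
15 days into November 2100 → November 15, 2100.

November 15, 2100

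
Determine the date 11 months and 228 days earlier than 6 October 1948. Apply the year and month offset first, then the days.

Going back 11 months and 228 days from October 6, 1948: first the month/year part, then the days.
month 10 − 11 = -1, which is month 11 of year 1947 → November 1947.
Day 6 is valid in November, giving November 6, 1947.
Now subtract 228 days from November 6, 1947.
Going back 6 days from November 6, 1947 reaches the end of the previous month; 228 − 6 = 222 left.
October 1947 has 31 days: 222 − 31 = 191 left.
September 1947 has 30 days: 191 − 30 = 161 left.
August 1947 has 31 days: 161 − 31 = 130 left.
July 1947 has 31 days: 130 − 31 = 99 left.
June 1947 has 30 days: 99 − 30 = 69 left.
May 1947 has 31 days: 69 − 31 = 38 left.
April 1947 has 30 days: 38 − 30 = 8 left.
March 1947 has 31 days; 31 − 8 = 23 → March 23, 1947.

March 23, 1947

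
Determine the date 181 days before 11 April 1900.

October 12, 1899

Counting back 181 days from April 11, 1900.
Going back 11 days from April 11, 1900 reaches the end of the previous month; 181 − 11 = 170 left.
March 1900 has 31 days: 170 − 31 = 139 left.
February 1900 has 28 days (1900 is not a leap year (divisible by 100 but not 400)): 139 − 28 = 111 left.
January 1900 has 31 days: 111 − 31 = 80 left.
December 1899 has 31 days: 80 − 31 = 49 left.
November 1899 has 30 days: 49 − 30 = 19 left.
October 1899 has 31 days; 31 − 19 = 12 → October 12, 1899.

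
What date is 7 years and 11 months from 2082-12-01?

Counting forward 7 years and 11 months from December 1, 2082.
+7 years → 2089; month 12 + 11 = 23, which is month 11 of year 2090 → November 2090.
Day 1 is valid in November, giving November 1, 2090.

November 1, 2090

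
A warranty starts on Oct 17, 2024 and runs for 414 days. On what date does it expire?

December 5, 2025

Advancing 414 days from October 17, 2024.
October has 31 days, so 31 − 17 = 14 days remain after October 17, 2024; 414 − 14 = 400 left.
November 2024 has 30 days: 400 − 30 = 370 left.
December 2024 has 31 days: 370 − 31 = 339 left.
January 2025 has 31 days: 339 − 31 = 308 left.
February 2025 has 28 days (2025 is not a leap year): 308 − 28 = 280 left.
March 2025 has 31 days: 280 − 31 = 249 left.
April 2025 has 30 days: 249 − 30 = 219 left.
May 2025 has 31 days: 219 − 31 = 188 left.
June 2025 has 30 days: 188 − 30 = 158 left.
July 2025 has 31 days: 158 − 31 = 127 left.
August 2025 has 31 days: 127 − 31 = 96 left.
September 2025 has 30 days: 96 − 30 = 66 left.
October 2025 has 31 days: 66 − 31 = 35 left.
November 2025 has 30 days: 35 − 30 = 5 left.
5 days into December 2025 → December 5, 2025.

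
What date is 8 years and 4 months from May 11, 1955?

Counting forward 8 years and 4 months from May 11, 1955.
+8 years → 1963; month 5 + 4 = 9 → September 1963.
Day 11 is valid in September, giving September 11, 1963.

September 11, 1963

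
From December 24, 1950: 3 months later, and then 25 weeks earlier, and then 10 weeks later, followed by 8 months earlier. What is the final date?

April 9, 1950

Adding 3 months from December 24, 1950:
month 12 + 3 = 15, which is month 3 of year 1951 → March 1951.
Day 24 is valid in March, giving March 24, 1951.
Going back 25 weeks (= 175 days) from March 24, 1951:
Going back 24 days from March 24, 1951 reaches the end of the previous month; 175 − 24 = 151 left.
February 1951 has 28 days (1951 is not a leap year): 151 − 28 = 123 left.
January 1951 has 31 days: 123 − 31 = 92 left.
December 1950 has 31 days: 92 − 31 = 61 left.
November 1950 has 30 days: 61 − 30 = 31 left.
October 1950 has 31 days: 31 − 31 = 0 left.
September 1950 has 30 days; 30 − 0 = 30 → September 30, 1950.
Adding 10 weeks (= 70 days) from September 30, 1950:
September has 30 days, so 30 − 30 = 0 days remain after September 30, 1950; 70 − 0 = 70 left.
October 1950 has 31 days: 70 − 31 = 39 left.
November 1950 has 30 days: 39 − 30 = 9 left.
9 days into December 1950 → December 9, 1950.
Going back 8 months from December 9, 1950:
month 12 − 8 = 4 → April 1950.
Day 9 is valid in April, giving April 9, 1950.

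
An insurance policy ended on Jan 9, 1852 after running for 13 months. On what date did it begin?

December 9, 1850

Going back 13 months from January 9, 1852.
month 1 − 13 = -12, which is month 12 of year 1850 → December 1850.
Day 9 is valid in December, giving December 9, 1850.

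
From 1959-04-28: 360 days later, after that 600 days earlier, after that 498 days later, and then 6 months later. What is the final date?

Counting forward 360 days from April 28, 1959:
April has 30 days, so 30 − 28 = 2 days remain after April 28, 1959; 360 − 2 = 358 left.
May 1959 has 31 days: 358 − 31 = 327 left.
June 1959 has 30 days: 327 − 30 = 297 left.
July 1959 has 31 days: 297 − 31 = 266 left.
August 1959 has 31 days: 266 − 31 = 235 left.
September 1959 has 30 days: 235 − 30 = 205 left.
October 1959 has 31 days: 205 − 31 = 174 left.
November 1959 has 30 days: 174 − 30 = 144 left.
December 1959 has 31 days: 144 − 31 = 113 left.
January 1960 has 31 days: 113 − 31 = 82 left.
February 1960 has 29 days (1960 is a leap year): 82 − 29 = 53 left.
March 1960 has 31 days: 53 − 31 = 22 left.
22 days into April 1960 → April 22, 1960.
Counting back 600 days from April 22, 1960:
Going back 22 days from April 22, 1960 reaches the end of the previous month; 600 − 22 = 578 left.
March 1960 has 31 days: 578 − 31 = 547 left.
February 1960 has 29 days (1960 is a leap year): 547 − 29 = 518 left.
January 1960 has 31 days: 518 − 31 = 487 left.
December 1959 has 31 days: 487 − 31 = 456 left.
November 1959 has 30 days: 456 − 30 = 426 left.
October 1959 has 31 days: 426 − 31 = 395 left.
September 1959 has 30 days: 395 − 30 = 365 left.
August 1959 has 31 days: 365 − 31 = 334 left.
July 1959 has 31 days: 334 − 31 = 303 left.
June 1959 has 30 days: 303 − 30 = 273 left.
May 1959 has 31 days: 273 − 31 = 242 left.
April 1959 has 30 days: 242 − 30 = 212 left.
March 1959 has 31 days: 212 − 31 = 181 left.
February 1959 has 28 days (1959 is not a leap year): 181 − 28 = 153 left.
January 1959 has 31 days: 153 − 31 = 122 left.
December 1958 has 31 days: 122 − 31 = 91 left.
November 1958 has 30 days: 91 − 30 = 61 left.
October 1958 has 31 days: 61 − 31 = 30 left.
September 1958 has 30 days: 30 − 30 = 0 left.
August 1958 has 31 days; 31 − 0 = 31 → August 31, 1958.
Advancing 498 days from August 31, 1958:
August has 31 days, so 31 − 31 = 0 days remain after August 31, 1958; 498 − 0 = 498 left.
September 1958 has 30 days: 498 − 30 = 468 left.
October 1958 has 31 days: 468 − 31 = 437 left.
November 1958 has 30 days: 437 − 30 = 407 left.
December 1958 has 31 days: 407 − 31 = 376 left.
January 1959 has 31 days: 376 − 31 = 345 left.
February 1959 has 28 days (1959 is not a leap year): 345 − 28 = 317 left.
March 1959 has 31 days: 317 − 31 = 286 left.
April 1959 has 30 days: 286 − 30 = 256 left.
May 1959 has 31 days: 256 − 31 = 225 left.
June 1959 has 30 days: 225 − 30 = 195 left.
July 1959 has 31 days: 195 − 31 = 164 left.
August 1959 has 31 days: 164 − 31 = 133 left.
September 1959 has 30 days: 133 − 30 = 103 left.
October 1959 has 31 days: 103 − 31 = 72 left.
November 1959 has 30 days: 72 − 30 = 42 left.
December 1959 has 31 days: 42 − 31 = 11 left.
11 days into January 1960 → January 11, 1960.
Adding 6 months from January 11, 1960:
month 1 + 6 = 7 → July 1960.
Day 11 is valid in July, giving July 11, 1960.

July 11, 1960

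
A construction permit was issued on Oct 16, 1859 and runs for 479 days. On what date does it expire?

February 6, 1861

Counting forward 479 days from October 16, 1859.
October has 31 days, so 31 − 16 = 15 days remain after October 16, 1859; 479 − 15 = 464 left.
November 1859 has 30 days: 464 − 30 = 434 left.
December 1859 has 31 days: 434 − 31 = 403 left.
January 1860 has 31 days: 403 − 31 = 372 left.
February 1860 has 29 days (1860 is a leap year): 372 − 29 = 343 left.
March 1860 has 31 days: 343 − 31 = 312 left.
April 1860 has 30 days: 312 − 30 = 282 left.
May 1860 has 31 days: 282 − 31 = 251 left.
June 1860 has 30 days: 251 − 30 = 221 left.
July 1860 has 31 days: 221 − 31 = 190 left.
August 1860 has 31 days: 190 − 31 = 159 left.
September 1860 has 30 days: 159 − 30 = 129 left.
October 1860 has 31 days: 129 − 31 = 98 left.
November 1860 has 30 days: 98 − 30 = 68 left.
December 1860 has 31 days: 68 − 31 = 37 left.
January 1861 has 31 days: 37 − 31 = 6 left.
6 days into February 1861 → February 6, 1861.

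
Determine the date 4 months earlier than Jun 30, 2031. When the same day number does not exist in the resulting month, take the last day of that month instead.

Going back 4 months from June 30, 2031.
month 6 − 4 = 2 → February 2031.
February 2031 has only 28 days (2031 is not a leap year — relevant if February), and the start was day 30, so the date clamps to February 28, 2031.

February 28, 2031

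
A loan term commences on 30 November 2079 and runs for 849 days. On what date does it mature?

Advancing 849 days from November 30, 2079.
November has 30 days, so 30 − 30 = 0 days remain after November 30, 2079; 849 − 0 = 849 left.
December 2079 has 31 days: 849 − 31 = 818 left.
January 2080 has 31 days: 818 − 31 = 787 left.
February 2080 has 29 days (2080 is a leap year): 787 − 29 = 758 left.
March 2080 has 31 days: 758 − 31 = 727 left.
April 2080 has 30 days: 727 − 30 = 697 left.
May 2080 has 31 days: 697 − 31 = 666 left.
June 2080 has 30 days: 666 − 30 = 636 left.
July 2080 has 31 days: 636 − 31 = 605 left.
August 2080 has 31 days: 605 − 31 = 574 left.
September 2080 has 30 days: 574 − 30 = 544 left.
October 2080 has 31 days: 544 − 31 = 513 left.
November 2080 has 30 days: 513 − 30 = 483 left.
December 2080 has 31 days: 483 − 31 = 452 left.
January 2081 has 31 days: 452 − 31 = 421 left.
February 2081 has 28 days (2081 is not a leap year): 421 − 28 = 393 left.
March 2081 has 31 days: 393 − 31 = 362 left.
April 2081 has 30 days: 362 − 30 = 332 left.
May 2081 has 31 days: 332 − 31 = 301 left.
June 2081 has 30 days: 301 − 30 = 271 left.
July 2081 has 31 days: 271 − 31 = 240 left.
August 2081 has 31 days: 240 − 31 = 209 left.
September 2081 has 30 days: 209 − 30 = 179 left.
October 2081 has 31 days: 179 − 31 = 148 left.
November 2081 has 30 days: 148 − 30 = 118 left.
December 2081 has 31 days: 118 − 31 = 87 left.
January 2082 has 31 days: 87 − 31 = 56 left.
February 2082 has 28 days (2082 is not a leap year): 56 − 28 = 28 left.
28 days into March 2082 → March 28, 2082.

March 28, 2082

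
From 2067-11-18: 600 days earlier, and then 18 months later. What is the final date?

September 28, 2067

Counting back 600 days from November 18, 2067:
Going back 18 days from November 18, 2067 reaches the end of the previous month; 600 − 18 = 582 left.
October 2067 has 31 days: 582 − 31 = 551 left.
September 2067 has 30 days: 551 − 30 = 521 left.
August 2067 has 31 days: 521 − 31 = 490 left.
July 2067 has 31 days: 490 − 31 = 459 left.
June 2067 has 30 days: 459 − 30 = 429 left.
May 2067 has 31 days: 429 − 31 = 398 left.
April 2067 has 30 days: 398 − 30 = 368 left.
March 2067 has 31 days: 368 − 31 = 337 left.
February 2067 has 28 days (2067 is not a leap year): 337 − 28 = 309 left.
January 2067 has 31 days: 309 − 31 = 278 left.
December 2066 has 31 days: 278 − 31 = 247 left.
November 2066 has 30 days: 247 − 30 = 217 left.
October 2066 has 31 days: 217 − 31 = 186 left.
September 2066 has 30 days: 186 − 30 = 156 left.
August 2066 has 31 days: 156 − 31 = 125 left.
July 2066 has 31 days: 125 − 31 = 94 left.
June 2066 has 30 days: 94 − 30 = 64 left.
May 2066 has 31 days: 64 − 31 = 33 left.
April 2066 has 30 days: 33 − 30 = 3 left.
March 2066 has 31 days; 31 − 3 = 28 → March 28, 2066.
Advancing 18 months from March 28, 2066:
month 3 + 18 = 21, which is month 9 of year 2067 → September 2067.
Day 28 is valid in September, giving September 28, 2067.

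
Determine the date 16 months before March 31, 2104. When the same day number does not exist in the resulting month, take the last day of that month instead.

November 30, 2102

Subtracting 16 months from March 31, 2104.
month 3 − 16 = -13, which is month 11 of year 2102 → November 2102.
November 2102 has only 30 days and the start was day 31, so the date clamps to November 30, 2102.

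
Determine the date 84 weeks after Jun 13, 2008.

Adding 84 weeks = 588 days from June 13, 2008.
June has 30 days, so 30 − 13 = 17 days remain after June 13, 2008; 588 − 17 = 571 left.
July 2008 has 31 days: 571 − 31 = 540 left.
August 2008 has 31 days: 540 − 31 = 509 left.
September 2008 has 30 days: 509 − 30 = 479 left.
October 2008 has 31 days: 479 − 31 = 448 left.
November 2008 has 30 days: 448 − 30 = 418 left.
December 2008 has 31 days: 418 − 31 = 387 left.
January 2009 has 31 days: 387 − 31 = 356 left.
February 2009 has 28 days (2009 is not a leap year): 356 − 28 = 328 left.
March 2009 has 31 days: 328 − 31 = 297 left.
April 2009 has 30 days: 297 − 30 = 267 left.
May 2009 has 31 days: 267 − 31 = 236 left.
June 2009 has 30 days: 236 − 30 = 206 left.
July 2009 has 31 days: 206 − 31 = 175 left.
August 2009 has 31 days: 175 − 31 = 144 left.
September 2009 has 30 days: 144 − 30 = 114 left.
October 2009 has 31 days: 114 − 31 = 83 left.
November 2009 has 30 days: 83 − 30 = 53 left.
December 2009 has 31 days: 53 − 31 = 22 left.
22 days into January 2010 → January 22, 2010.

January 22, 2010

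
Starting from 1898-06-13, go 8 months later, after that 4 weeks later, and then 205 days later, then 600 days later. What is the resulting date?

Counting forward 8 months from June 13, 1898:
month 6 + 8 = 14, which is month 2 of year 1899 → February 1899.
Day 13 is valid in February, giving February 13, 1899.
Counting forward 4 weeks (= 28 days) from February 13, 1899:
February has 28 days, so 28 − 13 = 15 days remain after February 13, 1899; 28 − 15 = 13 left.
13 days into March 1899 → March 13, 1899.
Counting forward 205 days from March 13, 1899:
March has 31 days, so 31 − 13 = 18 days remain after March 13, 1899; 205 − 18 = 187 left.
April 1899 has 30 days: 187 − 30 = 157 left.
May 1899 has 31 days: 157 − 31 = 126 left.
June 1899 has 30 days: 126 − 30 = 96 left.
July 1899 has 31 days: 96 − 31 = 65 left.
August 1899 has 31 days: 65 − 31 = 34 left.
September 1899 has 30 days: 34 − 30 = 4 left.
4 days into October 1899 → October 4, 1899.
Advancing 600 days from October 4, 1899:
October has 31 days, so 31 − 4 = 27 days remain after October 4, 1899; 600 − 27 = 573 left.
November 1899 has 30 days: 573 − 30 = 543 left.
December 1899 has 31 days: 543 − 31 = 512 left.
January 1900 has 31 days: 512 − 31 = 481 left.
February 1900 has 28 days (1900 is not a leap year (divisible by 100 but not 400)): 481 − 28 = 453 left.
March 1900 has 31 days: 453 − 31 = 422 left.
April 1900 has 30 days: 422 − 30 = 392 left.
May 1900 has 31 days: 392 − 31 = 361 left.
June 1900 has 30 days: 361 − 30 = 331 left.
July 1900 has 31 days: 331 − 31 = 300 left.
August 1900 has 31 days: 300 − 31 = 269 left.
September 1900 has 30 days: 269 − 30 = 239 left.
October 1900 has 31 days: 239 − 31 = 208 left.
November 1900 has 30 days: 208 − 30 = 178 left.
December 1900 has 31 days: 178 − 31 = 147 left.
January 1901 has 31 days: 147 − 31 = 116 left.
February 1901 has 28 days (1901 is not a leap year): 116 − 28 = 88 left.
March 1901 has 31 days: 88 − 31 = 57 left.
April 1901 has 30 days: 57 − 30 = 27 left.
27 days into May 1901 → May 27, 1901.

May 27, 1901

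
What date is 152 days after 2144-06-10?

Advancing 152 days from June 10, 2144.
June has 30 days, so 30 − 10 = 20 days remain after June 10, 2144; 152 − 20 = 132 left.
July 2144 has 31 days: 132 − 31 = 101 left.
August 2144 has 31 days: 101 − 31 = 70 left.
September 2144 has 30 days: 70 − 30 = 40 left.
October 2144 has 31 days: 40 − 31 = 9 left.
9 days into November 2144 → November 9, 2144.

November 9, 2144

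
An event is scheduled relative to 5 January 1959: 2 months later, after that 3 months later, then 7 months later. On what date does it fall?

January 5, 1960

Counting forward 2 months from January 5, 1959:
month 1 + 2 = 3 → March 1959.
Day 5 is valid in March, giving March 5, 1959.
Advancing 3 months from March 5, 1959:
month 3 + 3 = 6 → June 1959.
Day 5 is valid in June, giving June 5, 1959.
Counting forward 7 months from June 5, 1959:
month 6 + 7 = 13, which is month 1 of year 1960 → January 1960.
Day 5 is valid in January, giving January 5, 1960.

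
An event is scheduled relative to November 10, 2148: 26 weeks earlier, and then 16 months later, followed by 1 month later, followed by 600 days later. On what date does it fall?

Subtracting 26 weeks (= 182 days) from November 10, 2148:
Going back 10 days from November 10, 2148 reaches the end of the previous month; 182 − 10 = 172 left.
October 2148 has 31 days: 172 − 31 = 141 left.
September 2148 has 30 days: 141 − 30 = 111 left.
August 2148 has 31 days: 111 − 31 = 80 left.
July 2148 has 31 days: 80 − 31 = 49 left.
June 2148 has 30 days: 49 − 30 = 19 left.
May 2148 has 31 days; 31 − 19 = 12 → May 12, 2148.
Advancing 16 months from May 12, 2148:
month 5 + 16 = 21, which is month 9 of year 2149 → September 2149.
Day 12 is valid in September, giving September 12, 2149.
Advancing 1 month from September 12, 2149:
month 9 + 1 = 10 → October 2149.
Day 12 is valid in October, giving October 12, 2149.
Counting forward 600 days from October 12, 2149:
October has 31 days, so 31 − 12 = 19 days remain after October 12, 2149; 600 − 19 = 581 left.
November 2149 has 30 days: 581 − 30 = 551 left.
December 2149 has 31 days: 551 − 31 = 520 left.
January 2150 has 31 days: 520 − 31 = 489 left.
February 2150 has 28 days (2150 is not a leap year): 489 − 28 = 461 left.
March 2150 has 31 days: 461 − 31 = 430 left.
April 2150 has 30 days: 430 − 30 = 400 left.
May 2150 has 31 days: 400 − 31 = 369 left.
June 2150 has 30 days: 369 − 30 = 339 left.
July 2150 has 31 days: 339 − 31 = 308 left.
August 2150 has 31 days: 308 − 31 = 277 left.
September 2150 has 30 days: 277 − 30 = 247 left.
October 2150 has 31 days: 247 − 31 = 216 left.
November 2150 has 30 days: 216 − 30 = 186 left.
December 2150 has 31 days: 186 − 31 = 155 left.
January 2151 has 31 days: 155 − 31 = 124 left.
February 2151 has 28 days (2151 is not a leap year): 124 − 28 = 96 left.
March 2151 has 31 days: 96 − 31 = 65 left.
April 2151 has 30 days: 65 − 30 = 35 left.
May 2151 has 31 days: 35 − 31 = 4 left.
4 days into June 2151 → June 4, 2151.

June 4, 2151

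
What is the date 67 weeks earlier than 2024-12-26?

September 14, 2023

Going back 67 weeks = 469 days from December 26, 2024.
Going back 26 days from December 26, 2024 reaches the end of the previous month; 469 − 26 = 443 left.
November 2024 has 30 days: 443 − 30 = 413 left.
October 2024 has 31 days: 413 − 31 = 382 left.
September 2024 has 30 days: 382 − 30 = 352 left.
August 2024 has 31 days: 352 − 31 = 321 left.
July 2024 has 31 days: 321 − 31 = 290 left.
June 2024 has 30 days: 290 − 30 = 260 left.
May 2024 has 31 days: 260 − 31 = 229 left.
April 2024 has 30 days: 229 − 30 = 199 left.
March 2024 has 31 days: 199 − 31 = 168 left.
February 2024 has 29 days (2024 is a leap year): 168 − 29 = 139 left.
January 2024 has 31 days: 139 − 31 = 108 left.
December 2023 has 31 days: 108 − 31 = 77 left.
November 2023 has 30 days: 77 − 30 = 47 left.
October 2023 has 31 days: 47 − 31 = 16 left.
September 2023 has 30 days; 30 − 16 = 14 → September 14, 2023.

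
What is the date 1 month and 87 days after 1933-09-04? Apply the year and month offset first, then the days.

December 30, 1933

Advancing 1 month and 87 days from September 4, 1933: first the month/year part, then the days.
month 9 + 1 = 10 → October 1933.
Day 4 is valid in October, giving October 4, 1933.
Now add 87 days from October 4, 1933.
October has 31 days, so 31 − 4 = 27 days remain after October 4, 1933; 87 − 27 = 60 left.
November 1933 has 30 days: 60 − 30 = 30 left.
30 days into December 1933 → December 30, 1933.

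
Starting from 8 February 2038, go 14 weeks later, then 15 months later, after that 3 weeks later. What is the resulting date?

September 7, 2039

Advancing 14 weeks (= 98 days) from February 8, 2038:
February has 28 days, so 28 − 8 = 20 days remain after February 8, 2038; 98 − 20 = 78 left.
March 2038 has 31 days: 78 − 31 = 47 left.
April 2038 has 30 days: 47 − 30 = 17 left.
17 days into May 2038 → May 17, 2038.
Adding 15 months from May 17, 2038:
month 5 + 15 = 20, which is month 8 of year 2039 → August 2039.
Day 17 is valid in August, giving August 17, 2039.
Adding 3 weeks (= 21 days) from August 17, 2039:
August has 31 days, so 31 − 17 = 14 days remain after August 17, 2039; 21 − 14 = 7 left.
7 days into September 2039 → September 7, 2039.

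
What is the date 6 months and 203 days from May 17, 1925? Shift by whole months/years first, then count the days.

Counting forward 6 months and 203 days from May 17, 1925: first the month/year part, then the days.
month 5 + 6 = 11 → November 1925.
Day 17 is valid in November, giving November 17, 1925.
Now add 203 days from November 17, 1925.
November has 30 days, so 30 − 17 = 13 days remain after November 17, 1925; 203 − 13 = 190 left.
December 1925 has 31 days: 190 − 31 = 159 left.
January 1926 has 31 days: 159 − 31 = 128 left.
February 1926 has 28 days (1926 is not a leap year): 128 − 28 = 100 left.
March 1926 has 31 days: 100 − 31 = 69 left.
April 1926 has 30 days: 69 − 30 = 39 left.
May 1926 has 31 days: 39 − 31 = 8 left.
8 days into June 1926 → June 8, 1926.

June 8, 1926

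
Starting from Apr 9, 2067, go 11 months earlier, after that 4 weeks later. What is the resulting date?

Going back 11 months from April 9, 2067:
month 4 − 11 = -7, which is month 5 of year 2066 → May 2066.
Day 9 is valid in May, giving May 9, 2066.
Advancing 4 weeks (= 28 days) from May 9, 2066:
May has 31 days, so 31 − 9 = 22 days remain after May 9, 2066; 28 − 22 = 6 left.
6 days into June 2066 → June 6, 2066.

June 6, 2066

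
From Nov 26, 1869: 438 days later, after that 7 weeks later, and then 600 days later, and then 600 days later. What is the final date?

July 10, 1874

Adding 438 days from November 26, 1869:
November has 30 days, so 30 − 26 = 4 days remain after November 26, 1869; 438 − 4 = 434 left.
December 1869 has 31 days: 434 − 31 = 403 left.
January 1870 has 31 days: 403 − 31 = 372 left.
February 1870 has 28 days (1870 is not a leap year): 372 − 28 = 344 left.
March 1870 has 31 days: 344 − 31 = 313 left.
April 1870 has 30 days: 313 − 30 = 283 left.
May 1870 has 31 days: 283 − 31 = 252 left.
June 1870 has 30 days: 252 − 30 = 222 left.
July 1870 has 31 days: 222 − 31 = 191 left.
August 1870 has 31 days: 191 − 31 = 160 left.
September 1870 has 30 days: 160 − 30 = 130 left.
October 1870 has 31 days: 130 − 31 = 99 left.
November 1870 has 30 days: 99 − 30 = 69 left.
December 1870 has 31 days: 69 − 31 = 38 left.
January 1871 has 31 days: 38 − 31 = 7 left.
7 days into February 1871 → February 7, 1871.
Counting forward 7 weeks (= 49 days) from February 7, 1871:
February has 28 days, so 28 − 7 = 21 days remain after February 7, 1871; 49 − 21 = 28 left.
28 days into March 1871 → March 28, 1871.
Adding 600 days from March 28, 1871:
March has 31 days, so 31 − 28 = 3 days remain after March 28, 1871; 600 − 3 = 597 left.
April 1871 has 30 days: 597 − 30 = 567 left.
May 1871 has 31 days: 567 − 31 = 536 left.
June 1871 has 30 days: 536 − 30 = 506 left.
July 1871 has 31 days: 506 − 31 = 475 left.
August 1871 has 31 days: 475 − 31 = 444 left.
September 1871 has 30 days: 444 − 30 = 414 left.
October 1871 has 31 days: 414 − 31 = 383 left.
November 1871 has 30 days: 383 − 30 = 353 left.
December 1871 has 31 days: 353 − 31 = 322 left.
January 1872 has 31 days: 322 − 31 = 291 left.
February 1872 has 29 days (1872 is a leap year): 291 − 29 = 262 left.
March 1872 has 31 days: 262 − 31 = 231 left.
April 1872 has 30 days: 231 − 30 = 201 left.
May 1872 has 31 days: 201 − 31 = 170 left.
June 1872 has 30 days: 170 − 30 = 140 left.
July 1872 has 31 days: 140 − 31 = 109 left.
August 1872 has 31 days: 109 − 31 = 78 left.
September 1872 has 30 days: 78 − 30 = 48 left.
October 1872 has 31 days: 48 − 31 = 17 left.
17 days into November 1872 → November 17, 1872.
Advancing 600 days from November 17, 1872:
November has 30 days, so 30 − 17 = 13 days remain after November 17, 1872; 600 − 13 = 587 left.
December 1872 has 31 days: 587 − 31 = 556 left.
January 1873 has 31 days: 556 − 31 = 525 left.
February 1873 has 28 days (1873 is not a leap year): 525 − 28 = 497 left.
March 1873 has 31 days: 497 − 31 = 466 left.
April 1873 has 30 days: 466 − 30 = 436 left.
May 1873 has 31 days: 436 − 31 = 405 left.
June 1873 has 30 days: 405 − 30 = 375 left.
July 1873 has 31 days: 375 − 31 = 344 left.
August 1873 has 31 days: 344 − 31 = 313 left.
September 1873 has 30 days: 313 − 30 = 283 left.
October 1873 has 31 days: 283 − 31 = 252 left.
November 1873 has 30 days: 252 − 30 = 222 left.
December 1873 has 31 days: 222 − 31 = 191 left.
January 1874 has 31 days: 191 − 31 = 160 left.
February 1874 has 28 days (1874 is not a leap year): 160 − 28 = 132 left.
March 1874 has 31 days: 132 − 31 = 101 left.
April 1874 has 30 days: 101 − 30 = 71 left.
May 1874 has 31 days: 71 − 31 = 40 left.
June 1874 has 30 days: 40 − 30 = 10 left.
10 days into July 1874 → July 10, 1874.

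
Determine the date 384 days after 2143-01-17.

Advancing 384 days from January 17, 2143.
January has 31 days, so 31 − 17 = 14 days remain after January 17, 2143; 384 − 14 = 370 left.
February 2143 has 28 days (2143 is not a leap year): 370 − 28 = 342 left.
March 2143 has 31 days: 342 − 31 = 311 left.
April 2143 has 30 days: 311 − 30 = 281 left.
May 2143 has 31 days: 281 − 31 = 250 left.
June 2143 has 30 days: 250 − 30 = 220 left.
July 2143 has 31 days: 220 − 31 = 189 left.
August 2143 has 31 days: 189 − 31 = 158 left.
September 2143 has 30 days: 158 − 30 = 128 left.
October 2143 has 31 days: 128 − 31 = 97 left.
November 2143 has 30 days: 97 − 30 = 67 left.
December 2143 has 31 days: 67 − 31 = 36 left.
January 2144 has 31 days: 36 − 31 = 5 left.
5 days into February 2144 → February 5, 2144.

February 5, 2144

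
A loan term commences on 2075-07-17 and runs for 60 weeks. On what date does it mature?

September 9, 2076

Counting forward 60 weeks = 420 days from July 17, 2075.
July has 31 days, so 31 − 17 = 14 days remain after July 17, 2075; 420 − 14 = 406 left.
August 2075 has 31 days: 406 − 31 = 375 left.
September 2075 has 30 days: 375 − 30 = 345 left.
October 2075 has 31 days: 345 − 31 = 314 left.
November 2075 has 30 days: 314 − 30 = 284 left.
December 2075 has 31 days: 284 − 31 = 253 left.
January 2076 has 31 days: 253 − 31 = 222 left.
February 2076 has 29 days (2076 is a leap year): 222 − 29 = 193 left.
March 2076 has 31 days: 193 − 31 = 162 left.
April 2076 has 30 days: 162 − 30 = 132 left.
May 2076 has 31 days: 132 − 31 = 101 left.
June 2076 has 30 days: 101 − 30 = 71 left.
July 2076 has 31 days: 71 − 31 = 40 left.
August 2076 has 31 days: 40 − 31 = 9 left.
9 days into September 2076 → September 9, 2076.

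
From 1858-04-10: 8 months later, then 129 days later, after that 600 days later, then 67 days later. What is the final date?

Counting forward 8 months from April 10, 1858:
month 4 + 8 = 12 → December 1858.
Day 10 is valid in December, giving December 10, 1858.
Counting forward 129 days from December 10, 1858:
December has 31 days, so 31 − 10 = 21 days remain after December 10, 1858; 129 − 21 = 108 left.
January 1859 has 31 days: 108 − 31 = 77 left.
February 1859 has 28 days (1859 is not a leap year): 77 − 28 = 49 left.
March 1859 has 31 days: 49 − 31 = 18 left.
18 days into April 1859 → April 18, 1859.
Adding 600 days from April 18, 1859:
April has 30 days, so 30 − 18 = 12 days remain after April 18, 1859; 600 − 12 = 588 left.
May 1859 has 31 days: 588 − 31 = 557 left.
June 1859 has 30 days: 557 − 30 = 527 left.
July 1859 has 31 days: 527 − 31 = 496 left.
August 1859 has 31 days: 496 − 31 = 465 left.
September 1859 has 30 days: 465 − 30 = 435 left.
October 1859 has 31 days: 435 − 31 = 404 left.
November 1859 has 30 days: 404 − 30 = 374 left.
December 1859 has 31 days: 374 − 31 = 343 left.
January 1860 has 31 days: 343 − 31 = 312 left.
February 1860 has 29 days (1860 is a leap year): 312 − 29 = 283 left.
March 1860 has 31 days: 283 − 31 = 252 left.
April 1860 has 30 days: 252 − 30 = 222 left.
May 1860 has 31 days: 222 − 31 = 191 left.
June 1860 has 30 days: 191 − 30 = 161 left.
July 1860 has 31 days: 161 − 31 = 130 left.
August 1860 has 31 days: 130 − 31 = 99 left.
September 1860 has 30 days: 99 − 30 = 69 left.
October 1860 has 31 days: 69 − 31 = 38 left.
November 1860 has 30 days: 38 − 30 = 8 left.
8 days into December 1860 → December 8, 1860.
Advancing 67 days from December 8, 1860:
December has 31 days, so 31 − 8 = 23 days remain after December 8, 1860; 67 − 23 = 44 left.
January 1861 has 31 days: 44 − 31 = 13 left.
13 days into February 1861 → February 13, 1861.

February 13, 1861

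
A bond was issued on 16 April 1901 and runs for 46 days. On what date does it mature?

Counting forward 46 days from April 16, 1901.
April has 30 days, so 30 − 16 = 14 days remain after April 16, 1901; 46 − 14 = 32 left.
May 1901 has 31 days: 32 − 31 = 1 left.
1 day into June 1901 → June 1, 1901.

June 1, 1901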